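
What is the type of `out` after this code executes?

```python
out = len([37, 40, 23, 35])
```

len() always returns int

int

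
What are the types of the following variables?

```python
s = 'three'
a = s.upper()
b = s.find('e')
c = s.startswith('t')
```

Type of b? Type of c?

str.find() returns int; str.startswith() returns bool

int, bool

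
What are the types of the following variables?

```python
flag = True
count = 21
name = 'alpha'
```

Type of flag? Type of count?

flag is bool; count is int

bool, int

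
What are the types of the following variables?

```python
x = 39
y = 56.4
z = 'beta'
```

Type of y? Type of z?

y is float; z is str

float, str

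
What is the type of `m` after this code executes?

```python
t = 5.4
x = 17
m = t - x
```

float - int returns float (5.4 - 17 = -11.6)

float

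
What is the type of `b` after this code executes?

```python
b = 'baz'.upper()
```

str.upper() returns str

str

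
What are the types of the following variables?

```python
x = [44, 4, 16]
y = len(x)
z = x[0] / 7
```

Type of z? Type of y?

int / int returns float; len() returns int

float, int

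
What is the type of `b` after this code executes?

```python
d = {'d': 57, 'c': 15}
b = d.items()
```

dict.items() returns a dict_items view

dict_items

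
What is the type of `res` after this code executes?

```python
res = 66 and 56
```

'and' returns the last value when all truthy (56, which is int)

int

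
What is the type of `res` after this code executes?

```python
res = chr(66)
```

chr() returns str (single character)

str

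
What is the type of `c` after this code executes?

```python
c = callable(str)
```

callable() returns bool

bool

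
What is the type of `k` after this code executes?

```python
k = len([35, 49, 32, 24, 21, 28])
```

len() always returns int

int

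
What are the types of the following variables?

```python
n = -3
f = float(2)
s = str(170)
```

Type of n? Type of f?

n is int; f is float

int, float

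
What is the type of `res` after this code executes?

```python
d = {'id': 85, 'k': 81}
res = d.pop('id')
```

dict.pop() returns the value (int)

int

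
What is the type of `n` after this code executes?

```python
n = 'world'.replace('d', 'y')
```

str.replace() returns str

str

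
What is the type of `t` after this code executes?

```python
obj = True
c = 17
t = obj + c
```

bool + int returns int (True is 1, so 1 + 17 = 18)

int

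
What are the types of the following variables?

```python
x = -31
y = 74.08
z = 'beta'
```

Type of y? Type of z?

y is float; z is str

float, str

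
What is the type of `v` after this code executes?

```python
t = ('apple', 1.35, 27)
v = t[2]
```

Index 2 of tuple is 27 which is int

int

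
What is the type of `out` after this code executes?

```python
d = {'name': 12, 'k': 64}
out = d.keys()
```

.keys() returns a dict_keys view object

dict_keys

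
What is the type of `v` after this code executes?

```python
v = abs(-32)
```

abs() of int returns int

int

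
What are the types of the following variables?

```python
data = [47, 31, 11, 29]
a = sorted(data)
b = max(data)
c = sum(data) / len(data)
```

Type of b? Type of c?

max of ints returns int; int / int returns float

int, float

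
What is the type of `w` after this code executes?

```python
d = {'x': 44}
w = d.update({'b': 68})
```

dict.update() returns None

NoneType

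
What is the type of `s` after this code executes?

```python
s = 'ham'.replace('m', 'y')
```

str.replace() returns str

str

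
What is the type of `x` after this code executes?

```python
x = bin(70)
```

bin() returns str representation

str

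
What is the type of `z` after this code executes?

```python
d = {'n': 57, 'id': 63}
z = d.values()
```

.values() returns a dict_values view object

dict_values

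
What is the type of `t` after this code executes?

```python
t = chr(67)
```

chr() returns str (single character)

str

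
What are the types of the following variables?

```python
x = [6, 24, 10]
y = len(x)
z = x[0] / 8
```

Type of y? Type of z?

len() returns int; int / int returns float

int, float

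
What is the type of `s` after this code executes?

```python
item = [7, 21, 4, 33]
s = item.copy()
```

list.copy() returns list

list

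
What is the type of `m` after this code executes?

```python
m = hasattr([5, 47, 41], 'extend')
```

hasattr() returns bool

bool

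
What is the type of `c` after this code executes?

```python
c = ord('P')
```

ord() returns int (Unicode code point)

int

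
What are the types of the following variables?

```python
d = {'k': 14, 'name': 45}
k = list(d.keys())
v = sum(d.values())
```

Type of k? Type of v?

list(...) returns list; sum of int values returns int

list, int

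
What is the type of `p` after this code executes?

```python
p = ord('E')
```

ord() returns int (Unicode code point)

int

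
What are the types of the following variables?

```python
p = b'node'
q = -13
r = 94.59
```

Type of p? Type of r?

p is bytes; r is float

bytes, float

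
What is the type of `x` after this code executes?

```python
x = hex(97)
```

hex() returns str representation

str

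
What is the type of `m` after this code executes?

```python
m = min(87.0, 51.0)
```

min() of floats returns float

float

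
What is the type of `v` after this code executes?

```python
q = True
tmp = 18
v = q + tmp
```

bool + int returns int (True is 1, so 1 + 18 = 19)

int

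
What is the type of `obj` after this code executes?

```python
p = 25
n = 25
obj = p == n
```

Equality comparison returns bool

bool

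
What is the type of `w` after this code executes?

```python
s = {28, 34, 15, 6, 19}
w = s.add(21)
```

set.add() returns None (mutates in place)

NoneType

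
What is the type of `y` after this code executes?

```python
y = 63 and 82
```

'and' returns the last value when all truthy (82, which is int)

int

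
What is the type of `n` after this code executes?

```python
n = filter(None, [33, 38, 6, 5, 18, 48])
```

filter() returns a filter iterator object

filter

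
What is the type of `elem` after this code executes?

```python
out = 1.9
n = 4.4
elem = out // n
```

float // float returns float (floor division preserves float type)

float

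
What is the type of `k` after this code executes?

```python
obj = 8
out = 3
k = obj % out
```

int % int returns int (8 % 3 = 2)

int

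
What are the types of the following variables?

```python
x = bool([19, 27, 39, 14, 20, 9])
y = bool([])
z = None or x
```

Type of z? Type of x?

None or <bool> returns the bool; bool() returns bool

bool, bool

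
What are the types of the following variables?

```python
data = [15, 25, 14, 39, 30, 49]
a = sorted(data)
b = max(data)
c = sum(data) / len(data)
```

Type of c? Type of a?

int / int returns float; sorted() returns list

float, list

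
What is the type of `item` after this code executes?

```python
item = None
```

None has type NoneType

NoneType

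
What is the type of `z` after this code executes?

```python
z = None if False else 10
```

Ternary: condition is False, else branch (10) taken → int

int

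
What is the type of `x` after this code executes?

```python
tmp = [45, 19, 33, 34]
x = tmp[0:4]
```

Slicing a list always returns a list

list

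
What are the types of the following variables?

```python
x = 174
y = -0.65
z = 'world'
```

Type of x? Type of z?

x is int; z is str

int, str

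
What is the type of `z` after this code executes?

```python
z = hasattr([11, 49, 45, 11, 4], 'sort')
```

hasattr() returns bool

bool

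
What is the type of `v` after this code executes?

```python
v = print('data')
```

print() returns None

NoneType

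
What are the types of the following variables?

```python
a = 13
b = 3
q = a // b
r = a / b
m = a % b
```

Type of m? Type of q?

int % int returns int; int // int returns int

int, int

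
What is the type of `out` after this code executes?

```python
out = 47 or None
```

'or' returns first truthy value (47, int)

int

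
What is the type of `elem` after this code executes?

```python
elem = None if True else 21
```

Ternary: condition is True, if branch (None) taken → NoneType

NoneType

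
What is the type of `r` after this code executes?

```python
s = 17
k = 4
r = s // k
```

int // int returns int (17 // 4 = 4)

int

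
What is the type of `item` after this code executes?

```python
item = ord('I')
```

ord() returns int (Unicode code point)

int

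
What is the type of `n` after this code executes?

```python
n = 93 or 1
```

'or' returns the first truthy value (93, which is int)

int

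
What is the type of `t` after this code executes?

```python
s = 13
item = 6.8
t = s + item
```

int + float returns float (13 + 6.8 = 19.8)

float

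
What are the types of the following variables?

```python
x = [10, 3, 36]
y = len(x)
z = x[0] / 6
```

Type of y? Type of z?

len() returns int; int / int returns float

int, float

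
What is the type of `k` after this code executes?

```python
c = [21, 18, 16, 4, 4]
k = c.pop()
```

list.pop() returns the popped element (int here)

int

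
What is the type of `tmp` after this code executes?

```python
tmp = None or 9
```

'or' with None returns the other value (9, int)

int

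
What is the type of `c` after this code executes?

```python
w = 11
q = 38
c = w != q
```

Comparison operators return bool

bool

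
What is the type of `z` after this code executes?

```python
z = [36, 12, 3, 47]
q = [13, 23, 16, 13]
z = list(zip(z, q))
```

list(zip(...)) returns a list of tuples

list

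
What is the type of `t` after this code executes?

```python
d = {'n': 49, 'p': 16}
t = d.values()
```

.values() returns a dict_values view object

dict_values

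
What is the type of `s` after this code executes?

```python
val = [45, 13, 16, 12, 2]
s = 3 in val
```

'in' operator returns bool

bool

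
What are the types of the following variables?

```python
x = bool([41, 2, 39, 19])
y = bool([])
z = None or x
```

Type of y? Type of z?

bool() returns bool; None or <bool> returns the bool

bool, bool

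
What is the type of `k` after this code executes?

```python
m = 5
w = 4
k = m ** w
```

int ** positive int returns int (5 ** 4 = 625)

int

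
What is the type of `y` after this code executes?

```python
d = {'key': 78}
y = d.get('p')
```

dict.get() returns None when key 'p' is not found and no default given

NoneType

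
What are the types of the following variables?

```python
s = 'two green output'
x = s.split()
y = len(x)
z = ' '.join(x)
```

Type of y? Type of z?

len() returns int; str.join() returns str

int, str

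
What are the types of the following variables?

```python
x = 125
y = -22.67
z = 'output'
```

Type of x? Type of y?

x is int; y is float

int, float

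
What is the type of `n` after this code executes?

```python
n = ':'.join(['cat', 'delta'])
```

str.join() returns str

str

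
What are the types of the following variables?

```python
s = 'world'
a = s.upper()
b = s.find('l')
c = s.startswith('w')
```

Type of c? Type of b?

str.startswith() returns bool; str.find() returns int

bool, int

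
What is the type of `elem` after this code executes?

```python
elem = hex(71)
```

hex() returns str representation

str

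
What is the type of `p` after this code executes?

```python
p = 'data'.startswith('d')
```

str.startswith() returns bool

bool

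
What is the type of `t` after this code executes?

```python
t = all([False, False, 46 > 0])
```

all() returns bool

bool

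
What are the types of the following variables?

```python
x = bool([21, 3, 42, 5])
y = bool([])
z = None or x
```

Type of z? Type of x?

None or <bool> returns the bool; bool() returns bool

bool, bool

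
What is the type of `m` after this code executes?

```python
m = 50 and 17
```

'and' returns the last value when all truthy (17, which is int)

int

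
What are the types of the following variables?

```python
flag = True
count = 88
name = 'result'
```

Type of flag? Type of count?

flag is bool; count is int

bool, int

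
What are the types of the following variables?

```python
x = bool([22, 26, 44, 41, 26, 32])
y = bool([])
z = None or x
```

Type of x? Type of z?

bool() returns bool; None or <bool> returns the bool

bool, bool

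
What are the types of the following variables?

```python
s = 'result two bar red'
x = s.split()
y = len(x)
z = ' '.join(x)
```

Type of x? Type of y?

str.split() returns list; len() returns int

list, int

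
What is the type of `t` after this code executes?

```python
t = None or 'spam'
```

'or' with None returns the other value ('spam', str)

str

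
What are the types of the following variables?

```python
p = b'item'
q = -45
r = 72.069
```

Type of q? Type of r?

q is int; r is float

int, float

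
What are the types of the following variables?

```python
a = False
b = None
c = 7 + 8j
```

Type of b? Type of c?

b is NoneType; c is complex

NoneType, complex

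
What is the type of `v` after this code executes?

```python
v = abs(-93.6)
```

abs() of float returns float

float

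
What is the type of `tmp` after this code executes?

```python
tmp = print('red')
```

print() returns None

NoneType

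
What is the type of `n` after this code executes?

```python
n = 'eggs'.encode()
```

str.encode() returns bytes

bytes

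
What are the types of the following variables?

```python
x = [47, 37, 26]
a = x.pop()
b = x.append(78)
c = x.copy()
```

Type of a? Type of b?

list.pop() returns the element (int); list.append() returns None

int, NoneType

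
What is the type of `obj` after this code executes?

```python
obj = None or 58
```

'or' with None returns the other value (58, int)

int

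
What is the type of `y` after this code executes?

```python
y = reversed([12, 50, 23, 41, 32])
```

reversed() on a list returns a list_reverseiterator

list_reverseiterator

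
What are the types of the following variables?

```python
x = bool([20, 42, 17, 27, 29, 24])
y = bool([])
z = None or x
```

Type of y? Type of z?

bool() returns bool; None or <bool> returns the bool

bool, bool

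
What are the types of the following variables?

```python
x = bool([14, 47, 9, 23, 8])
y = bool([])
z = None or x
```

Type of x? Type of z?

bool() returns bool; None or <bool> returns the bool

bool, bool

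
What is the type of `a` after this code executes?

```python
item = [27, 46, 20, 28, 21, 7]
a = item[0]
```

Indexing a list of ints returns int (item[0] = 27)

int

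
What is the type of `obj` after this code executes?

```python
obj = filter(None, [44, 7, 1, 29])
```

filter() returns a filter iterator object

filter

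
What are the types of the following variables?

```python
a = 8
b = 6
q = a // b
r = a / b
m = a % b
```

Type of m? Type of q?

int % int returns int; int // int returns int

int, int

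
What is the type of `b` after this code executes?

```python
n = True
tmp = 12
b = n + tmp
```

bool + int returns int (True is 1, so 1 + 12 = 13)

int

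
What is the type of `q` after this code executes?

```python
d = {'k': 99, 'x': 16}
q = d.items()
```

dict.items() returns a dict_items view

dict_items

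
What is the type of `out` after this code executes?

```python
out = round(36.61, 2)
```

round() with ndigits arg returns float

float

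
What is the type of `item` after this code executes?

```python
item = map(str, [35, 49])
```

map() returns a map iterator object

map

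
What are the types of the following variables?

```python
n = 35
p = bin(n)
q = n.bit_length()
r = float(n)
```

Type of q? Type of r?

int.bit_length() returns int; float() returns float

int, float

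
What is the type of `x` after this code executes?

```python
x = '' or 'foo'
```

'or' returns first truthy value ('foo', which is str)

str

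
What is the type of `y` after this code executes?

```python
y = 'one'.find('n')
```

str.find() returns int (index, or -1)

int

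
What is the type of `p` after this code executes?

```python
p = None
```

None has type NoneType

NoneType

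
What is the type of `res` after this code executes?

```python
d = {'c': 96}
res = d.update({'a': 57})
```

dict.update() returns None

NoneType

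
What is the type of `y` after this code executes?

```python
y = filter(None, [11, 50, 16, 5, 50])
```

filter() returns a filter iterator object

filter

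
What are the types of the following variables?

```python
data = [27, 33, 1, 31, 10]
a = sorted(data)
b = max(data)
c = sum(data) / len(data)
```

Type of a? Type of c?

sorted() returns list; int / int returns float

list, float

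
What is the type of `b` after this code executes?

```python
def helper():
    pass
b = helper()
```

A function with no return statement returns None

NoneType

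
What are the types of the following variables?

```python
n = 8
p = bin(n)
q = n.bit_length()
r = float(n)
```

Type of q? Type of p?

int.bit_length() returns int; bin() returns str

int, str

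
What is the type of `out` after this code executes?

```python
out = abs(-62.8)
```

abs() of float returns float

float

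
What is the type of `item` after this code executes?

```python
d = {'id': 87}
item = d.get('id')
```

dict.get() returns the value (int) when key is found

int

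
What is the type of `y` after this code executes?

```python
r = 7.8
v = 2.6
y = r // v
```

float // float returns float (floor division preserves float type)

float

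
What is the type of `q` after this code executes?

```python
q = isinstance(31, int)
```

isinstance() returns bool

bool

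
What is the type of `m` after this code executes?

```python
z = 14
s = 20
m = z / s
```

int / int always returns float in Python 3 (14 / 20 = 0.7)

float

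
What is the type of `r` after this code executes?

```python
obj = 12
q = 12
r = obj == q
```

Equality comparison returns bool

bool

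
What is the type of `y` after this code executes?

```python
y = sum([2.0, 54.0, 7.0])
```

sum() of floats returns float

float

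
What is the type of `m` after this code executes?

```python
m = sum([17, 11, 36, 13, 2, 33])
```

sum() of ints returns int

int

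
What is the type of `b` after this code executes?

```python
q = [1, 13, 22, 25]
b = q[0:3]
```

Slicing a list always returns a list

list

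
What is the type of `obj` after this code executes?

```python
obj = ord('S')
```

ord() returns int (Unicode code point)

int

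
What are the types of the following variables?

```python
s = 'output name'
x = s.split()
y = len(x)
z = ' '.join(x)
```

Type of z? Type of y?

str.join() returns str; len() returns int

str, int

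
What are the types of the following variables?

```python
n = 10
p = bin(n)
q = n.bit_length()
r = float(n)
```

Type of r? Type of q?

float() returns float; int.bit_length() returns int

float, int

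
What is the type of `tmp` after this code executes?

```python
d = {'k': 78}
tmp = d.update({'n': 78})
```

dict.update() returns None

NoneType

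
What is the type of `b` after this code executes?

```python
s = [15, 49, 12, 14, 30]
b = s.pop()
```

list.pop() returns the popped element (int here)

int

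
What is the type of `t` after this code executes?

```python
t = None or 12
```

'or' with None returns the other value (12, int)

int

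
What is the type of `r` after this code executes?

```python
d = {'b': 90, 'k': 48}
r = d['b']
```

Accessing dict[str, int] with key 'b' returns int value 90

int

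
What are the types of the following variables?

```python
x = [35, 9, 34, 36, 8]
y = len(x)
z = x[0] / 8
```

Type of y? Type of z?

len() returns int; int / int returns float

int, float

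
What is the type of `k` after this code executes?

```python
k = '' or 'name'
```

'or' returns first truthy value ('name', which is str)

str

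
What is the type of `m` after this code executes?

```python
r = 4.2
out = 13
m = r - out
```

float - int returns float (4.2 - 13 = -8.8)

float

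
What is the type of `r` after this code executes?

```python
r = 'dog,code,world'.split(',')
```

str.split() returns list

list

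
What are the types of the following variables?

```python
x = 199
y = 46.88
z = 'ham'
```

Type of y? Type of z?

y is float; z is str

float, str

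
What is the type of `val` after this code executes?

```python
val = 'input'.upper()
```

str.upper() returns str

str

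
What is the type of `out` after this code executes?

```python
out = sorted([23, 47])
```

sorted() always returns list

list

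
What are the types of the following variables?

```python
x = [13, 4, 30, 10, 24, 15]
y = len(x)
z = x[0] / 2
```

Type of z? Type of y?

int / int returns float; len() returns int

float, int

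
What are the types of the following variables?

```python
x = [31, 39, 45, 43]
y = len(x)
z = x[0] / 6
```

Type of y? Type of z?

len() returns int; int / int returns float

int, float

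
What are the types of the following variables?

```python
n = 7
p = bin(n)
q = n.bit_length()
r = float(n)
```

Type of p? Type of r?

bin() returns str; float() returns float

str, float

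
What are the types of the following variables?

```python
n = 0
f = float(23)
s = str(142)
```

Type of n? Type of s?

n is int; s is str

int, str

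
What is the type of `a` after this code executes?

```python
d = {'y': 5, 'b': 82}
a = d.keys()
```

.keys() returns a dict_keys view object

dict_keys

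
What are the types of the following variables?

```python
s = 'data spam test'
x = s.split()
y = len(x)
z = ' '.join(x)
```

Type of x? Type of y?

str.split() returns list; len() returns int

list, int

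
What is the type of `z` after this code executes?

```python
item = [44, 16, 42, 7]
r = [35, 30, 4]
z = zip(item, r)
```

zip() returns a zip iterator object

zip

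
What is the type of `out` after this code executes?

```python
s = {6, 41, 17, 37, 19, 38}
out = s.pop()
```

Popping from a set of ints returns int

int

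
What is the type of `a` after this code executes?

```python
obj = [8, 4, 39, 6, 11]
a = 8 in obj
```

'in' operator returns bool

bool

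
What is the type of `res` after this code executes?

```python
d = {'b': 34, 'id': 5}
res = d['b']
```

Accessing dict[str, int] with key 'b' returns int value 34

int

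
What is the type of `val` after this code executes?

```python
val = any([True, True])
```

any() returns bool

bool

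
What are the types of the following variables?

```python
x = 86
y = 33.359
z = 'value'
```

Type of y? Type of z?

y is float; z is str

float, str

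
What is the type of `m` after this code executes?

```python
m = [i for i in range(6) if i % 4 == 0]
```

A list comprehension [...] produces a list

list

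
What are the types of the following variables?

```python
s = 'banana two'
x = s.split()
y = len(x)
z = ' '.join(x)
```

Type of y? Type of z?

len() returns int; str.join() returns str

int, str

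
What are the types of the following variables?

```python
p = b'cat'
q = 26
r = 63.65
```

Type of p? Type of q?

p is bytes; q is int

bytes, int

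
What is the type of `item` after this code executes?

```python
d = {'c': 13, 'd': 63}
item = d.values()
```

.values() returns a dict_values view object

dict_values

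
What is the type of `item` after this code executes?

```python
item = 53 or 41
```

'or' returns the first truthy value (53, which is int)

int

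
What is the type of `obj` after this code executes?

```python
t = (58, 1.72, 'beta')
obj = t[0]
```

Index 0 of tuple is 58 which is int

int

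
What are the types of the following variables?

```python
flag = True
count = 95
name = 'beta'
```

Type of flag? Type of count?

flag is bool; count is int

bool, int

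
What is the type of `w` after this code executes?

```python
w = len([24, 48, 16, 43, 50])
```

len() always returns int

int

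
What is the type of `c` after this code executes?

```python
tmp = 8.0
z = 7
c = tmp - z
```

float - int returns float (8.0 - 7 = 1.0)

float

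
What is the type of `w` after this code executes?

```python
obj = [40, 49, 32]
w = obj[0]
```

Indexing a list of ints returns int (obj[0] = 40)

int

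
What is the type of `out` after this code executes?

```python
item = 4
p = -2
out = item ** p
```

int ** negative int returns float

float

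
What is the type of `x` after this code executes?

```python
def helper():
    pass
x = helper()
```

A function with no return statement returns None

NoneType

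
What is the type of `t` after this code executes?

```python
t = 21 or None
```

'or' returns first truthy value (21, int)

int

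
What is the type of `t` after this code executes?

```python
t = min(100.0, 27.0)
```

min() of floats returns float

float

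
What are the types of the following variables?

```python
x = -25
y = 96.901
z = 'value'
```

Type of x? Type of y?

x is int; y is float

int, float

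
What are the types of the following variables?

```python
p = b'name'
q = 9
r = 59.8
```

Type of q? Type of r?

q is int; r is float

int, float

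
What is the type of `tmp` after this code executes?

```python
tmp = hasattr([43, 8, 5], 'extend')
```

hasattr() returns bool

bool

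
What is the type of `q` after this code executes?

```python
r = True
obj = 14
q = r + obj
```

bool + int returns int (True is 1, so 1 + 14 = 15)

int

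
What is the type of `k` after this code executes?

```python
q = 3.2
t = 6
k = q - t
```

float - int returns float (3.2 - 6 = -2.8)

float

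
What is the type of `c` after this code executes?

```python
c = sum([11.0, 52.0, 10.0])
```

sum() of floats returns float

float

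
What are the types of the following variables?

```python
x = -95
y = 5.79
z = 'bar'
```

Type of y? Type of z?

y is float; z is str

float, str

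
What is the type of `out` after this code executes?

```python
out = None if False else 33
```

Ternary: condition is False, else branch (33) taken → int

int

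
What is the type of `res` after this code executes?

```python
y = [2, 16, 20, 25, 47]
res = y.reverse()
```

list.reverse() returns None

NoneType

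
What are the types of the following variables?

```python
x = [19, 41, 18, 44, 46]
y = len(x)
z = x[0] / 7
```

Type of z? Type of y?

int / int returns float; len() returns int

float, int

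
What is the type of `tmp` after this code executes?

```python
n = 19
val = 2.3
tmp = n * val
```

int * float returns float (19 * 2.3 = 43.7)

float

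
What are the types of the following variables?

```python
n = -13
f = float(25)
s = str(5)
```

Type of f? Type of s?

f is float; s is str

float, str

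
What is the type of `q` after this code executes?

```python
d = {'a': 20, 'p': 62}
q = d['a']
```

Accessing dict[str, int] with key 'a' returns int value 20

int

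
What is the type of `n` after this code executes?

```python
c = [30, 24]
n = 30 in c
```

'in' operator returns bool

bool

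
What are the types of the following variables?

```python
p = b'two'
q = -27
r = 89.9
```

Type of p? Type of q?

p is bytes; q is int

bytes, int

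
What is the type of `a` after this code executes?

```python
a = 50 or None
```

'or' returns first truthy value (50, int)

int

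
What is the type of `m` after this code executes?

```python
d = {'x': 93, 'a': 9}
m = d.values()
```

.values() returns a dict_values view object

dict_values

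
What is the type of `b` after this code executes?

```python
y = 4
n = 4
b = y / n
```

int / int always returns float in Python 3 (4 / 4 = 1)

float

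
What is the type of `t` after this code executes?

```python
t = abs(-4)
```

abs() of int returns int

int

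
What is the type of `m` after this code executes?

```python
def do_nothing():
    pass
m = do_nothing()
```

A function with no return statement returns None

NoneType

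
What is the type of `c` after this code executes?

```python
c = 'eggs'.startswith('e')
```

str.startswith() returns bool

bool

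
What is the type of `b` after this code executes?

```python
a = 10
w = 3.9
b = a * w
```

int * float returns float (10 * 3.9 = 39.0)

float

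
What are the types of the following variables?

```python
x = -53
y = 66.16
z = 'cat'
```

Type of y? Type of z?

y is float; z is str

float, str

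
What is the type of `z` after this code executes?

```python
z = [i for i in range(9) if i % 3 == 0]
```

A list comprehension [...] produces a list

list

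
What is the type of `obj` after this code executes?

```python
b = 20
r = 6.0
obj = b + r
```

int + float returns float (20 + 6.0 = 26.0)

float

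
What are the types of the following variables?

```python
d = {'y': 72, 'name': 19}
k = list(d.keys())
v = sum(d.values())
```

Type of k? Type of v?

list(...) returns list; sum of int values returns int

list, int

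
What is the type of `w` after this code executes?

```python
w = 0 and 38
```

'and' returns the first falsy value (0, which is int)

int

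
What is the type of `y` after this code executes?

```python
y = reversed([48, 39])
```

reversed() on a list returns a list_reverseiterator

list_reverseiterator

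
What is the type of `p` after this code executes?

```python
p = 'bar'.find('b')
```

str.find() returns int (index, or -1)

int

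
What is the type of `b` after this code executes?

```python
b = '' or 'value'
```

'or' returns first truthy value ('value', which is str)

str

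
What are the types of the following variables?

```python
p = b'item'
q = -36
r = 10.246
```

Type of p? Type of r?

p is bytes; r is float

bytes, float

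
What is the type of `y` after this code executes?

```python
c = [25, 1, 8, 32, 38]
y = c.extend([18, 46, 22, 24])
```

list.extend() returns None

NoneType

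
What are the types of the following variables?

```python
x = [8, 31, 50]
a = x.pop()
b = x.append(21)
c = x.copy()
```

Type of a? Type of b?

list.pop() returns the element (int); list.append() returns None

int, NoneType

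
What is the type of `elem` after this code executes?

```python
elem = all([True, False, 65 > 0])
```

all() returns bool

bool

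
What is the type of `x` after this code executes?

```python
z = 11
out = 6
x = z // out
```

int // int returns int (11 // 6 = 1)

int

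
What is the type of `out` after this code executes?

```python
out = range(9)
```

range() returns a range object

range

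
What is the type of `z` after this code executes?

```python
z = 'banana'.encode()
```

str.encode() returns bytes

bytes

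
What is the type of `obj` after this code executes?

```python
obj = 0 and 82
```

'and' returns the first falsy value (0, which is int)

int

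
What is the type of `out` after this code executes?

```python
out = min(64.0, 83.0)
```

min() of floats returns float

float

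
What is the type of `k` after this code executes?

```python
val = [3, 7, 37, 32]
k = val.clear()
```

list.clear() returns None

NoneType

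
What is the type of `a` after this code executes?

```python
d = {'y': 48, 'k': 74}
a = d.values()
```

.values() returns a dict_values view object

dict_values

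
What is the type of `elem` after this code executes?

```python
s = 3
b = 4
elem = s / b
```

int / int always returns float in Python 3 (3 / 4 = 0.75)

float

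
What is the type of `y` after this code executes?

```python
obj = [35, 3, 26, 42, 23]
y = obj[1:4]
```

Slicing a list always returns a list

list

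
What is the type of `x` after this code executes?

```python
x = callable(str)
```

callable() returns bool

bool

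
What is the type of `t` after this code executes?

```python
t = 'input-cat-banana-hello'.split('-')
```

str.split() returns list

list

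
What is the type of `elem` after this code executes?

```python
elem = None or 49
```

'or' with None returns the other value (49, int)

int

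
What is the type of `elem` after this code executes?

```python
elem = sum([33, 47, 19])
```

sum() of ints returns int

int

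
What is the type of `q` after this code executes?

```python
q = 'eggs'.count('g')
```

str.count() returns int

int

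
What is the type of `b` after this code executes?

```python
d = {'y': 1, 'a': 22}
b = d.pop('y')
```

dict.pop() returns the value (int)

int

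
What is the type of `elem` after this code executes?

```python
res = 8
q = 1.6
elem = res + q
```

int + float returns float (8 + 1.6 = 9.6)

float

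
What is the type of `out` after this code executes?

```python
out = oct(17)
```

oct() returns str representation

str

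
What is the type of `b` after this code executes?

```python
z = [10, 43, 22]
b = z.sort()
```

list.sort() returns None (sorts in place)

NoneType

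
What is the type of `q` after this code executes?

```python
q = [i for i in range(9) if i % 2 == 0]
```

A list comprehension [...] produces a list

list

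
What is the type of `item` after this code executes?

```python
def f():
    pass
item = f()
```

A function with no return statement returns None

NoneType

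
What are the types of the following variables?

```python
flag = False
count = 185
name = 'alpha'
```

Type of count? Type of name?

count is int; name is str

int, str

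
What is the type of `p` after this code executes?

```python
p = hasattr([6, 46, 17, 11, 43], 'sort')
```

hasattr() returns bool

bool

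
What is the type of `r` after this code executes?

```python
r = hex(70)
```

hex() returns str representation

str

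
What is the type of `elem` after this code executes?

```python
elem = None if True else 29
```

Ternary: condition is True, if branch (None) taken → NoneType

NoneType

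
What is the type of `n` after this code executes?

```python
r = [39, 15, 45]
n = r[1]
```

Indexing a list of ints returns int (r[1] = 15)

int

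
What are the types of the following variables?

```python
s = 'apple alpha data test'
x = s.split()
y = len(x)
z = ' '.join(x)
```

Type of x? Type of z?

str.split() returns list; str.join() returns str

list, str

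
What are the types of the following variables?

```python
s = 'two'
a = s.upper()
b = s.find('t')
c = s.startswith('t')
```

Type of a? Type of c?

str.upper() returns str; str.startswith() returns bool

str, bool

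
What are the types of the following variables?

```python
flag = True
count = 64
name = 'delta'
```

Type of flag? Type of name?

flag is bool; name is str

bool, str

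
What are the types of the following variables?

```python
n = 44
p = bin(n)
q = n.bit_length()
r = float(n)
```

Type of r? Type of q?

float() returns float; int.bit_length() returns int

float, int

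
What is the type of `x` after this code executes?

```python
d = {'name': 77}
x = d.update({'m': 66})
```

dict.update() returns None

NoneType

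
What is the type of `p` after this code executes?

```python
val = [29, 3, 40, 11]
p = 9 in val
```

'in' operator returns bool

bool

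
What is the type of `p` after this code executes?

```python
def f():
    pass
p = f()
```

A function with no return statement returns None

NoneType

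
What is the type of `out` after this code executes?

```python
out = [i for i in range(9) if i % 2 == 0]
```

A list comprehension [...] produces a list

list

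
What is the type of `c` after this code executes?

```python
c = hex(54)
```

hex() returns str representation

str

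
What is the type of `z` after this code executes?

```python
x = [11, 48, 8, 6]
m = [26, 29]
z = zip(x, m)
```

zip() returns a zip iterator object

zip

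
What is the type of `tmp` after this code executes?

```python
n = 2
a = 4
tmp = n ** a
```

int ** positive int returns int (2 ** 4 = 16)

int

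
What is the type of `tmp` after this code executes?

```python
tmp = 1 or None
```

'or' returns first truthy value (1, int)

int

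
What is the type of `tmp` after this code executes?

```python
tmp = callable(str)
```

callable() returns bool

bool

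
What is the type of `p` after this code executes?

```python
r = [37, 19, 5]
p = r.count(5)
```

list.count() returns int

int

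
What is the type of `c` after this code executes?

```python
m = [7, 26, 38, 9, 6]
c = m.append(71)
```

list.append() returns None (mutates in place)

NoneType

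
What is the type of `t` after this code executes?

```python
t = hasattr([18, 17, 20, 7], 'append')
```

hasattr() returns bool

bool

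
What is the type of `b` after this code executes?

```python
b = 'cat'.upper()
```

str.upper() returns str

str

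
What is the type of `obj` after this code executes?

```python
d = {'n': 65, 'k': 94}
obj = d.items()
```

dict.items() returns a dict_items view

dict_items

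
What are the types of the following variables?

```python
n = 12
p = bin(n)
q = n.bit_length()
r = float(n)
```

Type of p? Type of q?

bin() returns str; int.bit_length() returns int

str, int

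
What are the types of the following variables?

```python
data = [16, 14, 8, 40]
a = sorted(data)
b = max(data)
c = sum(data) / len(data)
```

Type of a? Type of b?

sorted() returns list; max of ints returns int

list, int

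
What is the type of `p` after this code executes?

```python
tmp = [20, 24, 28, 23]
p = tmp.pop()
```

list.pop() returns the popped element (int here)

int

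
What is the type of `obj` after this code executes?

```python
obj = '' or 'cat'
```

'or' returns first truthy value ('cat', which is str)

str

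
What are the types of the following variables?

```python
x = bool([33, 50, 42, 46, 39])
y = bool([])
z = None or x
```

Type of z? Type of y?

None or <bool> returns the bool; bool() returns bool

bool, bool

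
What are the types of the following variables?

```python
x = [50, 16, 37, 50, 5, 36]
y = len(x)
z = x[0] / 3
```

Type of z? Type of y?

int / int returns float; len() returns int

float, int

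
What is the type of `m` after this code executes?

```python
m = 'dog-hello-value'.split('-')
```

str.split() returns list

list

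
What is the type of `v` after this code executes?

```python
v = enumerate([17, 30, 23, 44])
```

enumerate() returns an enumerate iterator object

enumerate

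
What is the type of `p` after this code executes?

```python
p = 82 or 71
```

'or' returns the first truthy value (82, which is int)

int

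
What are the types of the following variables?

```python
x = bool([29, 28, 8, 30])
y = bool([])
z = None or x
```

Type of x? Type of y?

bool() returns bool; bool() returns bool

bool, bool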